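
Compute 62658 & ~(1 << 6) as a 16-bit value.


62658 & ~(1 << 6) = 62594

62594


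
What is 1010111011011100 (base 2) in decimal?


1010111011011100 in decimal = 44764

44764


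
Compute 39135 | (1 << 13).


39135 | (1 << 13) = 39135 | 8192 = 47327

47327


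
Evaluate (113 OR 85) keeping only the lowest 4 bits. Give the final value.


Step 1: 113 | 85 = 117
Step 2: 117 & 15 = 5

5


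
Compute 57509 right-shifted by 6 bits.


0b1110000010100101 >> 6 = 0b1110000010 = 898

898


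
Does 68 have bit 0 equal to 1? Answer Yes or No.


0b1000100, bit 0 = 0. No

No


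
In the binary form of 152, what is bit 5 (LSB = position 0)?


0b10011000, position 5 = 0

0


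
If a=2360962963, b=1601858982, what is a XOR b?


2360962963 ^ 1601858982 = 3552772661

3552772661


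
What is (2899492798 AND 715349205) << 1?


Step 1: 2899492798 & 715349205 = 679615636
Step 2: 679615636 << 1 = 1359231272

1359231272


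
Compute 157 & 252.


0b10011101 & 0b11111100 = 0b10011100 = 156

156


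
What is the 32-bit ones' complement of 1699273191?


1699273191 ^ 4294967295 = 2595694104

2595694104


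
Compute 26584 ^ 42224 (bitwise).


0b110011111011000 ^ 0b1010010011110000 = 0b1100001100101000 = 49960

49960


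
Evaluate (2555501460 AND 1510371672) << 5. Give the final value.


Step 1: 2555501460 & 1510371672 = 402673936
Step 2: 402673936 << 5 = 12885565952

12885565952


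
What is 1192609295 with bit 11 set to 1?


1192609295 | (1 << 11) = 1192609295 | 2048 = 1192611343

1192611343


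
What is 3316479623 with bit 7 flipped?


3316479623 ^ (1 << 7) = 3316479623 ^ 128 = 3316479495

3316479495


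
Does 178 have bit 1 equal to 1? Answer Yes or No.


0b10110010, bit 1 = 1. Yes

Yes


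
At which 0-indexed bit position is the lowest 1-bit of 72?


0b1001000. Lowest set bit at position 3

3


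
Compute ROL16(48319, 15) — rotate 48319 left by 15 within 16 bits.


Rotate 0b1011110010111111 left by 15 (16-bit) = 0b1101111001011111 = 56927

56927


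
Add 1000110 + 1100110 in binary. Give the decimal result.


1000110 + 1100110 = 10101100 = 172

172


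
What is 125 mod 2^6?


125 & 63 = 61

61


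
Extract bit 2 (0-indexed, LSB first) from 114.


0b1110010, position 2 = 0

0


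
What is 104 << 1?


0b1101000 << 1 = 0b11010000 = 208

208


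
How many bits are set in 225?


0b11100001 has 4 set bits

4


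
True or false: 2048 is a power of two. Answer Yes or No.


0b100000000000. Only one bit set => Yes

Yes


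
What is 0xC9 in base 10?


C9 hex = 201 decimal

201


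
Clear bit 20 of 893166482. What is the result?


893166482 & ~(1 << 20) = 892117906

892117906


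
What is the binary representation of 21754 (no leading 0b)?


21754 = 101010011111010 in binary

101010011111010


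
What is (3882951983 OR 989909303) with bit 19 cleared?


Step 1: 3882951983 | 989909303 = 4285658431
Step 2: 4285658431 & ~(1 << 19) = 4285658431

4285658431


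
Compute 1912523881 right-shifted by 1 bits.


0b1110001111111101100110001101001 >> 1 = 0b111000111111110110011000110100 = 956261940

956261940


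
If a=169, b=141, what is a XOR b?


169 ^ 141 = 36

36


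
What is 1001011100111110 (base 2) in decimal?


1001011100111110 in decimal = 38718

38718


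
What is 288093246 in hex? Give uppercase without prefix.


288093246 = 112BF43E hex

112BF43E


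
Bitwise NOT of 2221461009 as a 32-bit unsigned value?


~0b10000100011010001100111000010001 = 0b1111011100101110011000111101110 = 2073506286 (32-bit unsigned)

2073506286


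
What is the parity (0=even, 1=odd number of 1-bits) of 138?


0b10001010 has 3 ones => parity 1

1


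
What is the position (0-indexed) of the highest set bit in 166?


0b10100110. Highest set bit at position 7

7


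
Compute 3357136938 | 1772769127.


0b11001000000110011101100000101010 | 0b1101001101010100100111101100111 = 0b11101001101110111101111101101111 = 3921403759

3921403759


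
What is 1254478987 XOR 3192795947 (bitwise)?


0b1001010110001011101010010001011 ^ 0b10111110010011100011001100101011 = 0b11110100100010111110011110100000 = 4102809504

4102809504


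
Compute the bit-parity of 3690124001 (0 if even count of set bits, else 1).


0b11011011111100101101001011100001 has 19 ones => parity 1

1


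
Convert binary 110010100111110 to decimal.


110010100111110 in decimal = 25918

25918


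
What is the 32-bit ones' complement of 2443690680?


2443690680 ^ 4294967295 = 1851276615

1851276615


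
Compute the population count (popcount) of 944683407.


0b111000010011101011100110001111 has 17 set bits

17


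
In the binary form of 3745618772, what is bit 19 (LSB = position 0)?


0b11011111010000011001101101010100, position 19 = 0

0


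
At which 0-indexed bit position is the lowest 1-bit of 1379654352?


0b1010010001110111101101011010000. Lowest set bit at position 4

4


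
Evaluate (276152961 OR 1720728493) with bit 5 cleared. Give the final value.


Step 1: 276152961 | 1720728493 = 1995832237
Step 2: 1995832237 & ~(1 << 5) = 1995832205

1995832205


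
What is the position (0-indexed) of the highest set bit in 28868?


0b111000011000100. Highest set bit at position 14

14


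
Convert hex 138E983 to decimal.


138E983 hex = 20507011 decimal

20507011


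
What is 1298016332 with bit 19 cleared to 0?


1298016332 & ~(1 << 19) = 1297492044

1297492044


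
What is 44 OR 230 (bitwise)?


0b101100 | 0b11100110 = 0b11101110 = 238

238


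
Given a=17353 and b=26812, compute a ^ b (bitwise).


17353 ^ 26812 = 11125

11125


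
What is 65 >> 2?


0b1000001 >> 2 = 0b10000 = 16

16


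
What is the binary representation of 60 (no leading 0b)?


60 = 111100 in binary

111100


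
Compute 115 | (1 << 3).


115 | (1 << 3) = 115 | 8 = 123

123


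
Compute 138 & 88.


0b10001010 & 0b1011000 = 0b1000 = 8

8


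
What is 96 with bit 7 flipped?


96 ^ (1 << 7) = 96 ^ 128 = 224

224


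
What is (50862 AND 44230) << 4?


Step 1: 50862 & 44230 = 33926
Step 2: 33926 << 4 = 542816

542816


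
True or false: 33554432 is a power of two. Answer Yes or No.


0b10000000000000000000000000. Only one bit set => Yes

Yes


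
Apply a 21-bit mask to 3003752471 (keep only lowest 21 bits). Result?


3003752471 & 2097151 = 630807

630807


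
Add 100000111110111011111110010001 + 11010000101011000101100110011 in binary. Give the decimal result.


100000111110111011111110010001 + 11010000101011000101100110011 = 111011000100010100101011000100 = 990988996

990988996


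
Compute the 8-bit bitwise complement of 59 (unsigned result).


~0b111011 = 0b11000100 = 196 (8-bit unsigned)

196


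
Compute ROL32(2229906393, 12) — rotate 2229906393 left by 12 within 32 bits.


Rotate 0b10000100111010011010101111011001 left by 12 (32-bit) = 0b10011010101111011001100001001110 = 2596116558

2596116558


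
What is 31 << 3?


0b11111 << 3 = 0b11111000 = 248

248


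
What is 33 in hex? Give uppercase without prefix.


33 = 21 hex

21


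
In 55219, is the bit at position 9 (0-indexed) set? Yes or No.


0b1101011110110011, bit 9 = 1. Yes

Yes


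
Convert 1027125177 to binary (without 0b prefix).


1027125177 = 111101001110001010111110111001 in binary

111101001110001010111110111001


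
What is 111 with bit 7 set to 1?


111 | (1 << 7) = 111 | 128 = 239

239


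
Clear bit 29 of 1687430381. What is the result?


1687430381 & ~(1 << 29) = 1150559469

1150559469


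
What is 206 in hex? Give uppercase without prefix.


206 = CE hex

CE


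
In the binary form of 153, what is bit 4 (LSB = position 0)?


0b10011001, position 4 = 1

1


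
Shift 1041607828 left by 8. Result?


0b111110000101011010110010010100 << 8 = 0b11111000010101101011001001010000000000 = 266651603968

266651603968


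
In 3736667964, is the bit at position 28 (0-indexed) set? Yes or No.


0b11011110101110010000011100111100, bit 28 = 1. Yes

Yes


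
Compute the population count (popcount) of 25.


0b11001 has 3 set bits

3


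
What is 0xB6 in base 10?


B6 hex = 182 decimal

182


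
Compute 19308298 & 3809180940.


0b1001001101001111100001010 & 0b11100011000010110111110100001100 = 0b1000000100001110100001000 = 16915720

16915720


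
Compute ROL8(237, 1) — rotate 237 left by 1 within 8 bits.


Rotate 0b11101101 left by 1 (8-bit) = 0b11011011 = 219

219


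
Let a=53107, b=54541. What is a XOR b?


53107 ^ 54541 = 6782

6782


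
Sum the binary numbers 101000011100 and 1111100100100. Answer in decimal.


101000011100 + 1111100100100 = 10100101000000 = 10560

10560


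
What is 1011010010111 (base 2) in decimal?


1011010010111 in decimal = 5783

5783


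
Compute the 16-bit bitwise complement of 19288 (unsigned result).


~0b100101101011000 = 0b1011010010100111 = 46247 (16-bit unsigned)

46247


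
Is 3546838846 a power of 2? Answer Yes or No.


0b11010011011010000111011100111110. Multiple bits set => No

No


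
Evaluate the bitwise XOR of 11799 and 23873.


0b10111000010111 ^ 0b101110101000001 = 0b111001101010110 = 29526

29526


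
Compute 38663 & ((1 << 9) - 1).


38663 & 511 = 263

263


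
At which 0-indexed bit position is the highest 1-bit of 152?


0b10011000. Highest set bit at position 7

7


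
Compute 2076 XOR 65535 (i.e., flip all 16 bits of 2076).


2076 ^ 65535 = 63459

63459


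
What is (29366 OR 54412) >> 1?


Step 1: 29366 | 54412 = 63166
Step 2: 63166 >> 1 = 31583

31583


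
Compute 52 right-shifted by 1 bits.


0b110100 >> 1 = 0b11010 = 26

26


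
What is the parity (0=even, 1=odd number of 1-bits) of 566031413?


0b100001101111001111010000110101 has 16 ones => parity 0

0


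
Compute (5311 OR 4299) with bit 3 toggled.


Step 1: 5311 | 4299 = 5375
Step 2: 5375 ^ (1 << 3) = 5375 ^ 8 = 5367

5367


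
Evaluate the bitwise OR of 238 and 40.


0b11101110 | 0b101000 = 0b11101110 = 238

238


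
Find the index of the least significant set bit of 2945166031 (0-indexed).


0b10101111100010111010101011001111. Lowest set bit at position 0

0


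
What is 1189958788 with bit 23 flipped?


1189958788 ^ (1 << 23) = 1189958788 ^ 8388608 = 1181570180

1181570180


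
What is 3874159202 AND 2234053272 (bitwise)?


0b11100110111010101111101001100010 & 0b10000101001010001111001010011000 = 0b10000100001010001111001000000000 = 2217275904

2217275904


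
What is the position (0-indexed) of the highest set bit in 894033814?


0b110101010010011101111110010110. Highest set bit at position 29

29


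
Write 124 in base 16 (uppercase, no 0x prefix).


124 = 7C hex

7C


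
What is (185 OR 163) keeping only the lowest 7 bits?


Step 1: 185 | 163 = 187
Step 2: 187 & 127 = 59

59


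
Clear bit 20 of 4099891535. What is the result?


4099891535 & ~(1 << 20) = 4098842959

4098842959


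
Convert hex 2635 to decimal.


2635 hex = 9781 decimal

9781


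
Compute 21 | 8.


0b10101 | 0b1000 = 0b11101 = 29

29


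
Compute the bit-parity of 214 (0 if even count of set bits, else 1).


0b11010110 has 5 ones => parity 1

1


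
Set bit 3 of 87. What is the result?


87 | (1 << 3) = 87 | 8 = 95

95


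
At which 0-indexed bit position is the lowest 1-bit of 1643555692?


0b1100001111101101010101101101100. Lowest set bit at position 2

2


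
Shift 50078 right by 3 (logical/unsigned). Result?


0b1100001110011110 >> 3 = 0b1100001110011 = 6259

6259


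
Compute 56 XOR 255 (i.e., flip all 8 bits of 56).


56 ^ 255 = 199

199


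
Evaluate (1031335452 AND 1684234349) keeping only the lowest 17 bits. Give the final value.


Step 1: 1031335452 & 1684234349 = 610295820
Step 2: 610295820 & 131071 = 24588

24588


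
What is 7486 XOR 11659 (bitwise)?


0b1110100111110 ^ 0b10110110001011 = 0b11000010110101 = 12469

12469


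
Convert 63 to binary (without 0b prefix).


63 = 111111 in binary

111111


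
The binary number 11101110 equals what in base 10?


11101110 in decimal = 238

238


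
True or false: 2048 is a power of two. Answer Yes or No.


0b100000000000. Only one bit set => Yes

Yes


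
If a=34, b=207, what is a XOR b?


34 ^ 207 = 237

237


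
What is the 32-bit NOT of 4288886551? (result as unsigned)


~0b11111111101000110011011100010111 = 0b10111001100100011101000 = 6080744 (32-bit unsigned)

6080744


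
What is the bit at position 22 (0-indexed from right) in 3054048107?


0b10110110000010010001001101101011, position 22 = 0

0


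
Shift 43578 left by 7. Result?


0b1010101000111010 << 7 = 0b10101010001110100000000 = 5577984

5577984


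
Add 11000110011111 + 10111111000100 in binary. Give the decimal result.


11000110011111 + 10111111000100 = 110000101100011 = 24931

24931


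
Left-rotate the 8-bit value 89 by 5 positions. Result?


Rotate 0b1011001 left by 5 (8-bit) = 0b101011 = 43

43


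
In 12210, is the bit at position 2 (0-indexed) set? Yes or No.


0b10111110110010, bit 2 = 0. No

No


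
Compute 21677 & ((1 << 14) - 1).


21677 & 16383 = 5293

5293


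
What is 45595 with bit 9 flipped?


45595 ^ (1 << 9) = 45595 ^ 512 = 45083

45083


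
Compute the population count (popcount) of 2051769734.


0b1111010010010111000010110000110 has 15 set bits

15


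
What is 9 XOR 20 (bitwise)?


0b1001 ^ 0b10100 = 0b11101 = 29

29


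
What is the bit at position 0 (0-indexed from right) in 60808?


0b1110110110001000, position 0 = 0

0


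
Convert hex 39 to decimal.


39 hex = 57 decimal

57


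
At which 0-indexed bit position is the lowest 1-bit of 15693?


0b11110101001101. Lowest set bit at position 0

0


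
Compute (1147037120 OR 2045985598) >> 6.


Step 1: 1147037120 | 2045985598 = 2113890302
Step 2: 2113890302 >> 6 = 33029535

33029535


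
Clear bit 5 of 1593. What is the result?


1593 & ~(1 << 5) = 1561

1561


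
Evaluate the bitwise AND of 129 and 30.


0b10000001 & 0b11110 = 0b0 = 0

0


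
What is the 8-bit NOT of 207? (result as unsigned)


~0b11001111 = 0b110000 = 48 (8-bit unsigned)

48


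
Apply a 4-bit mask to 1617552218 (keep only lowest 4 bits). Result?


1617552218 & 15 = 10

10


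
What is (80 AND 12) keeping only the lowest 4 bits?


Step 1: 80 & 12 = 0
Step 2: 0 & 15 = 0

0


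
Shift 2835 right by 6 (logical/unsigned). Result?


0b101100010011 >> 6 = 0b101100 = 44

44


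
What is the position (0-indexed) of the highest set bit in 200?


0b11001000. Highest set bit at position 7

7


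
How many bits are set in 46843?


0b1011011011111011 has 12 set bits

12


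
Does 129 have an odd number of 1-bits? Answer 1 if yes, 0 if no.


0b10000001 has 2 ones => parity 0

0


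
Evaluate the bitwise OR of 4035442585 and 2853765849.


0b11110000100001111111011110011001 | 0b10101010000110010000001011011001 = 0b11111010100111111111011111011001 = 4204787673

4204787673


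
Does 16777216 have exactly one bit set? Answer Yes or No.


0b1000000000000000000000000. Only one bit set => Yes

Yes


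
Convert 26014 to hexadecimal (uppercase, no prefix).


26014 = 659E hex

659E


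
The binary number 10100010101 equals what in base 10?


10100010101 in decimal = 1301

1301


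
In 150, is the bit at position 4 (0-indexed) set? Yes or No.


0b10010110, bit 4 = 1. Yes

Yes


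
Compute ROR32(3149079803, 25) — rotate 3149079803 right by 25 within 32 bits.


Rotate 0b10111011101100110010010011111011 right by 25 (32-bit) = 0b11011001100100100111110111011101 = 3650256349

3650256349


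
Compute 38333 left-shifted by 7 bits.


0b1001010110111101 << 7 = 0b10010101101111010000000 = 4906624

4906624


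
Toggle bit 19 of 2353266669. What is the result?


2353266669 ^ (1 << 19) = 2353266669 ^ 524288 = 2353790957

2353790957


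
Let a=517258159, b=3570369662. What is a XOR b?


517258159 ^ 3570369662 = 3390783441

3390783441


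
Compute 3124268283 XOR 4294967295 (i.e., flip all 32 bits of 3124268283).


3124268283 ^ 4294967295 = 1170699012

1170699012


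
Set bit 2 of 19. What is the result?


19 | (1 << 2) = 19 | 4 = 23

23


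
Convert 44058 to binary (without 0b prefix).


44058 = 1010110000011010 in binary

1010110000011010


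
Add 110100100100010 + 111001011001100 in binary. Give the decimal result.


110100100100010 + 111001011001100 = 1101101111101110 = 56302

56302


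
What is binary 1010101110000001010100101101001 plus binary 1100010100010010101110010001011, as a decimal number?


1010101110000001010100101101001 + 1100010100010010101110010001011 = 10111000010010100000010111110100 = 3091858932

3091858932


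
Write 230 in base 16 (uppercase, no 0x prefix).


230 = E6 hex

E6


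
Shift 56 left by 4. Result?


0b111000 << 4 = 0b1110000000 = 896

896


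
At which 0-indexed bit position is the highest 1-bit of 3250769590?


0b11000001110000101100111010110110. Highest set bit at position 31

31


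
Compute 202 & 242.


0b11001010 & 0b11110010 = 0b11000010 = 194

194


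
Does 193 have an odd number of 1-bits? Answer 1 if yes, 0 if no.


0b11000001 has 3 ones => parity 1

1


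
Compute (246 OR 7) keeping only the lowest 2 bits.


Step 1: 246 | 7 = 247
Step 2: 247 & 3 = 3

3


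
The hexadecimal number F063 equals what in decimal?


F063 hex = 61539 decimal

61539


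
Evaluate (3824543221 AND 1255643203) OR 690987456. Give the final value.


Step 1: 3824543221 & 1255643203 = 1121288257
Step 2: 1121288257 | 690987456 = 1811915201

1811915201


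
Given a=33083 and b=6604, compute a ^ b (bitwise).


33083 ^ 6604 = 39159

39159


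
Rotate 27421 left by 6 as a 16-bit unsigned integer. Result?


Rotate 0b110101100011101 left by 6 (16-bit) = 0b1100011101011010 = 51034

51034


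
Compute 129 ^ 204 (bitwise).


0b10000001 ^ 0b11001100 = 0b1001101 = 77

77


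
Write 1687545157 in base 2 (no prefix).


1687545157 = 1100100100101011110010101000101 in binary

1100100100101011110010101000101


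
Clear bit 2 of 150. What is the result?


150 & ~(1 << 2) = 146

146


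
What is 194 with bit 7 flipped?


194 ^ (1 << 7) = 194 ^ 128 = 66

66


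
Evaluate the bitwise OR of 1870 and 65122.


0b11101001110 | 0b1111111001100010 = 0b1111111101101110 = 65390

65390


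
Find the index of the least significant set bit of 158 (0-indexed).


0b10011110. Lowest set bit at position 1

1


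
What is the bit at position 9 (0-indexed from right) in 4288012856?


0b11111111100101011110001000111000, position 9 = 1

1


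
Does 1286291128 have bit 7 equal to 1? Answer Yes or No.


0b1001100101010110011111010111000, bit 7 = 1. Yes

Yes


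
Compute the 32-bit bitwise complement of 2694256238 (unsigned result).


~0b10100000100101110001011001101110 = 0b1011111011010001110100110010001 = 1600711057 (32-bit unsigned)

1600711057


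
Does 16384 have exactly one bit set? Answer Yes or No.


0b100000000000000. Only one bit set => Yes

Yes


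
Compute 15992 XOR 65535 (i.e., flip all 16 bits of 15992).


15992 ^ 65535 = 49543

49543


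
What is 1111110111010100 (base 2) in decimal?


1111110111010100 in decimal = 64980

64980


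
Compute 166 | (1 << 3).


166 | (1 << 3) = 166 | 8 = 174

174


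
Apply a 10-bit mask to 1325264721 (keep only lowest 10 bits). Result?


1325264721 & 1023 = 849

849


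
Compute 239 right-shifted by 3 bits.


0b11101111 >> 3 = 0b11101 = 29

29


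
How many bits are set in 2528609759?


0b10010110101101111000010111011111 has 20 set bits

20


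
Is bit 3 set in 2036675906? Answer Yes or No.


0b1111001011001010011010101000010, bit 3 = 0. No

No


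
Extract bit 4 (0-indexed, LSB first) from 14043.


0b11011011011011, position 4 = 1

1


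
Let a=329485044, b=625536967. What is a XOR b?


329485044 ^ 625536967 = 921396531

921396531


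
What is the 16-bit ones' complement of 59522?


59522 ^ 65535 = 6013

6013


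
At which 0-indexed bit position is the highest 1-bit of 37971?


0b1001010001010011. Highest set bit at position 15

15


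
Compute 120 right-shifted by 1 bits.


0b1111000 >> 1 = 0b111100 = 60

60


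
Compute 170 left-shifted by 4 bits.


0b10101010 << 4 = 0b101010100000 = 2720

2720


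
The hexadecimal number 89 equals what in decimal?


89 hex = 137 decimal

137


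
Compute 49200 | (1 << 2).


49200 | (1 << 2) = 49200 | 4 = 49204

49204


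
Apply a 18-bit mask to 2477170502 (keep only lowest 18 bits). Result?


2477170502 & 262143 = 171846

171846


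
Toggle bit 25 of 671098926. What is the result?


671098926 ^ (1 << 25) = 671098926 ^ 33554432 = 704653358

704653358


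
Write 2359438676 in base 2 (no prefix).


2359438676 = 10001100101000100010110101010100 in binary

10001100101000100010110101010100


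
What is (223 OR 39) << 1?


Step 1: 223 | 39 = 255
Step 2: 255 << 1 = 510

510


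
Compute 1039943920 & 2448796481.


0b111101111111000100100011110000 & 0b10010001111101011010101101000001 = 0b10001111101000000100001000000 = 301205568

301205568


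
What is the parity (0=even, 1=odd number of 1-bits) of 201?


0b11001001 has 4 ones => parity 0

0


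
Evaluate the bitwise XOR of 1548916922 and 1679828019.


0b1011100010100101001100010111010 ^ 0b1100100001000000010010000110011 = 0b111000011100101011110010001001 = 947043465

947043465


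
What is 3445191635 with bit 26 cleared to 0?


3445191635 & ~(1 << 26) = 3378082771

3378082771


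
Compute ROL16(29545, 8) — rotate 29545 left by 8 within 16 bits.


Rotate 0b111001101101001 left by 8 (16-bit) = 0b110100101110011 = 26995

26995


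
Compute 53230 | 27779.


0b1100111111101110 | 0b110110010000011 = 0b1110111111101111 = 61423

61423


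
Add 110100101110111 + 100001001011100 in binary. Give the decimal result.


110100101110111 + 100001001011100 = 1010101111010011 = 43987

43987


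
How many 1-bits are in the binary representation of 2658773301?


0b10011110011110011010100100110101 has 18 set bits

18


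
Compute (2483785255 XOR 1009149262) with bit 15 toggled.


Step 1: 2483785255 ^ 1009149262 = 2821581673
Step 2: 2821581673 ^ (1 << 15) = 2821581673 ^ 32768 = 2821548905

2821548905


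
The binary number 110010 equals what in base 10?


110010 in decimal = 50

50


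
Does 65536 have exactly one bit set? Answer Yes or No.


0b10000000000000000. Only one bit set => Yes

Yes


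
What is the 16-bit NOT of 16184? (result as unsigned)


~0b11111100111000 = 0b1100000011000111 = 49351 (16-bit unsigned)

49351


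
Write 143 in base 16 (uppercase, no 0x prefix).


143 = 8F hex

8F


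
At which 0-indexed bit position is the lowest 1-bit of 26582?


0b110011111010110. Lowest set bit at position 1

1


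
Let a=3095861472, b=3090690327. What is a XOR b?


3095861472 ^ 3090690327 = 12528119

12528119


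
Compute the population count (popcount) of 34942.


0b1000100001111110 has 8 set bits

8


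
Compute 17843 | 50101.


0b100010110110011 | 0b1100001110110101 = 0b1100011110110111 = 51127

51127


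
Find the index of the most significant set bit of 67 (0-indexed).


0b1000011. Highest set bit at position 6

6


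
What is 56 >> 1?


0b111000 >> 1 = 0b11100 = 28

28


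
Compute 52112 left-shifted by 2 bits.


0b1100101110010000 << 2 = 0b110010111001000000 = 208448

208448


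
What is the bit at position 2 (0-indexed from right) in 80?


0b1010000, position 2 = 0

0


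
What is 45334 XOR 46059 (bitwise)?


0b1011000100010110 ^ 0b1011001111101011 = 0b1011111101 = 765

765


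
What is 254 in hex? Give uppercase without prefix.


254 = FE hex

FE


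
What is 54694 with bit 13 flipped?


54694 ^ (1 << 13) = 54694 ^ 8192 = 62886

62886


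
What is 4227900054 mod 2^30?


4227900054 & 1073741823 = 1006674582

1006674582


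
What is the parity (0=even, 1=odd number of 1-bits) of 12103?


0b10111101000111 has 9 ones => parity 1

1


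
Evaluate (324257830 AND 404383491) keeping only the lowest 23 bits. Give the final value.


Step 1: 324257830 & 404383491 = 269631490
Step 2: 269631490 & 8388607 = 1196034

1196034


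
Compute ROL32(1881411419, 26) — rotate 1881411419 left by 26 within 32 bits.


Rotate 0b1110000001001000000111101011011 left by 26 (32-bit) = 0b1101101110000001001000000111101 = 1841336381

1841336381


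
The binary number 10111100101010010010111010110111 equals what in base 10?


10111100101010010010111010110111 in decimal = 3165204151

3165204151


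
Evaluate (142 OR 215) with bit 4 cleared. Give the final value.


Step 1: 142 | 215 = 223
Step 2: 223 & ~(1 << 4) = 207

207


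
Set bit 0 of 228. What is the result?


228 | (1 << 0) = 228 | 1 = 229

229


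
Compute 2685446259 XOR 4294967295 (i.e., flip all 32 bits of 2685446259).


2685446259 ^ 4294967295 = 1609521036

1609521036


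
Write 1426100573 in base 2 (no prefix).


1426100573 = 1010101000000001001000101011101 in binary

1010101000000001001000101011101


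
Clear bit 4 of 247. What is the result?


247 & ~(1 << 4) = 231

231


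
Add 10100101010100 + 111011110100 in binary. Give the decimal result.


10100101010100 + 111011110100 = 11100001001000 = 14408

14408


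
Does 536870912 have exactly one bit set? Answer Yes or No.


0b100000000000000000000000000000. Only one bit set => Yes

Yes


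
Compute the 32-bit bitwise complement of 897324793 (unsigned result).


~0b110101011111000001011011111001 = 0b11001010100000111110100100000110 = 3397642502 (32-bit unsigned)

3397642502


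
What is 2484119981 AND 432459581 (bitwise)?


0b10010100000100001010100110101101 & 0b11001110001101100111100111101 = 0b10000000000001000100100101101 = 268470573

268470573


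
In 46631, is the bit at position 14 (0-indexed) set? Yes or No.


0b1011011000100111, bit 14 = 0. No

No


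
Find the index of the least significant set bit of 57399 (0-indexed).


0b1110000000110111. Lowest set bit at position 0

0


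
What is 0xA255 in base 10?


A255 hex = 41557 decimal

41557


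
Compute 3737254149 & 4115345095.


0b11011110110000011111100100000101 & 0b11110101010010110010111011000111 = 0b11010100010000010010100000000101 = 3561039877

3561039877


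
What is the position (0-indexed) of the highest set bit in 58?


0b111010. Highest set bit at position 5

5


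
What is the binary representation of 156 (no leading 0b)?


156 = 10011100 in binary

10011100


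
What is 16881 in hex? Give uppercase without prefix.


16881 = 41F1 hex

41F1


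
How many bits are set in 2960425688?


0b10110000011101001000001011011000 has 13 set bits

13


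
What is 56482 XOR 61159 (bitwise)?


0b1101110010100010 ^ 0b1110111011100111 = 0b11001001000101 = 12869

12869


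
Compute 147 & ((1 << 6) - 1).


147 & 63 = 19

19


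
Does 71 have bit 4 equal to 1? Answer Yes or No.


0b1000111, bit 4 = 0. No

No


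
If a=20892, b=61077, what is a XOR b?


20892 ^ 61077 = 48905

48905


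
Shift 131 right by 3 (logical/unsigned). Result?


0b10000011 >> 3 = 0b10000 = 16

16


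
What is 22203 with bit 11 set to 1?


22203 | (1 << 11) = 22203 | 2048 = 24251

24251


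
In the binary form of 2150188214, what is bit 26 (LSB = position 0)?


0b10000000001010010100010010110110, position 26 = 0

0


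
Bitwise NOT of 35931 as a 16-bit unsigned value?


~0b1000110001011011 = 0b111001110100100 = 29604 (16-bit unsigned)

29604


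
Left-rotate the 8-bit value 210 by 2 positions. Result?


Rotate 0b11010010 left by 2 (8-bit) = 0b1001011 = 75

75


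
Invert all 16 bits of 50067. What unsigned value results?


50067 ^ 65535 = 15468

15468


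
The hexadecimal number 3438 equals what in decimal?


3438 hex = 13368 decimal

13368


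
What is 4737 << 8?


0b1001010000001 << 8 = 0b100101000000100000000 = 1212672

1212672


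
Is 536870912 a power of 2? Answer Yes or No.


0b100000000000000000000000000000. Only one bit set => Yes

Yes


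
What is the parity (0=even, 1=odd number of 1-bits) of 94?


0b1011110 has 5 ones => parity 1

1


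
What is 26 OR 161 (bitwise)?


0b11010 | 0b10100001 = 0b10111011 = 187

187


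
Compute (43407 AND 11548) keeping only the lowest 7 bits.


Step 1: 43407 & 11548 = 10508
Step 2: 10508 & 127 = 12

12


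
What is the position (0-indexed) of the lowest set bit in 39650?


0b1001101011100010. Lowest set bit at position 1

1


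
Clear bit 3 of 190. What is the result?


190 & ~(1 << 3) = 182

182


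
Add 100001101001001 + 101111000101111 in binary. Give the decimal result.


100001101001001 + 101111000101111 = 1010000101111000 = 41336

41336


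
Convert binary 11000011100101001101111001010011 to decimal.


11000011100101001101111001010011 in decimal = 3281313363

3281313363


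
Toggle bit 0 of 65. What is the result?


65 ^ (1 << 0) = 65 ^ 1 = 64

64


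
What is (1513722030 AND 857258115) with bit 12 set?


Step 1: 1513722030 & 857258115 = 303599746
Step 2: 303599746 | (1 << 12) = 303599746 | 4096 = 303599746

303599746


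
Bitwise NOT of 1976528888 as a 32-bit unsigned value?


~0b1110101110011110110111111111000 = 0b10001010001100001001000000000111 = 2318438407 (32-bit unsigned)

2318438407


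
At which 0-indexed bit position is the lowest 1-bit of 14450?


0b11100001110010. Lowest set bit at position 1

1


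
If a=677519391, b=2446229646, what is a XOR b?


677519391 ^ 2446229646 = 3115098257

3115098257


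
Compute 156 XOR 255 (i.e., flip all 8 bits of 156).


156 ^ 255 = 99

99


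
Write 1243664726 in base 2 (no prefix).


1243664726 = 1001010001000001101000101010110 in binary

1001010001000001101000101010110


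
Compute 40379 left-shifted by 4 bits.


0b1001110110111011 << 4 = 0b10011101101110110000 = 646064

646064


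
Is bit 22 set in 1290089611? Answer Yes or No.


0b1001100111001010011010010001011, bit 22 = 1. Yes

Yes


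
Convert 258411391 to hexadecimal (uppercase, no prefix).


258411391 = F670B7F hex

F670B7F


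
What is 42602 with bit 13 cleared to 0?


42602 & ~(1 << 13) = 34410

34410


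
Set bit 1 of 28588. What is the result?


28588 | (1 << 1) = 28588 | 2 = 28590

28590


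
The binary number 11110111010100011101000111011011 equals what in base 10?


11110111010100011101000111011011 in decimal = 4149334491

4149334491


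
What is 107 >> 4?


0b1101011 >> 4 = 0b110 = 6

6


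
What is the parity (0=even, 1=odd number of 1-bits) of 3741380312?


0b11011111000000001110111011011000 has 17 ones => parity 1

1


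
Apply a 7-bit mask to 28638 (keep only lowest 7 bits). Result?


28638 & 127 = 94

94


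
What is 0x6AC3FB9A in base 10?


6AC3FB9A hex = 1791228826 decimal

1791228826


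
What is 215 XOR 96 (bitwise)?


0b11010111 ^ 0b1100000 = 0b10110111 = 183

183


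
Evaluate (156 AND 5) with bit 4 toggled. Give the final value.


Step 1: 156 & 5 = 4
Step 2: 4 ^ (1 << 4) = 4 ^ 16 = 20

20


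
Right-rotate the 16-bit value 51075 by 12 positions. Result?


Rotate 0b1100011110000011 right by 12 (16-bit) = 0b111100000111100 = 30780

30780


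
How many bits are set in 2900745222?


0b10101100111001011101110000000110 has 16 set bits

16


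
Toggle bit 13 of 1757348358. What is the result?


1757348358 ^ (1 << 13) = 1757348358 ^ 8192 = 1757356550

1757356550


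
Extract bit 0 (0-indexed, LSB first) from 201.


0b11001001, position 0 = 1

1


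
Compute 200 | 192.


0b11001000 | 0b11000000 = 0b11001000 = 200

200


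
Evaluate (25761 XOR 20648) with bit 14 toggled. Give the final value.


Step 1: 25761 ^ 20648 = 13321
Step 2: 13321 ^ (1 << 14) = 13321 ^ 16384 = 29705

29705


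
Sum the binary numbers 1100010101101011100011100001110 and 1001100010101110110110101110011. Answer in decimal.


1100010101101011100011100001110 + 1001100010101110110110101110011 = 10101111000011010011010010000001 = 2936878209

2936878209


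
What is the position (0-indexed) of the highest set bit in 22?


0b10110. Highest set bit at position 4

4


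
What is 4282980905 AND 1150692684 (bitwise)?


0b11111111010010010001101000101001 & 0b1000100100101100010110101001100 = 0b1000100000000000000100000001000 = 1140852744

1140852744


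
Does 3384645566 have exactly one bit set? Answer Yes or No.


0b11001001101111011001011110111110. Multiple bits set => No

No


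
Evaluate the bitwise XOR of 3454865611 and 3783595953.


0b11001101111011010001000011001011 ^ 0b11100001100001010001011110110001 = 0b101100011010000000011101111010 = 745015162

745015162


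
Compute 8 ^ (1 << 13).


8 ^ (1 << 13) = 8 ^ 8192 = 8200

8200


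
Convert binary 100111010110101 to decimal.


100111010110101 in decimal = 20149

20149


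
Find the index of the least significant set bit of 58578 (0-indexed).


0b1110010011010010. Lowest set bit at position 1

1


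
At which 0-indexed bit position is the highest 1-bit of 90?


0b1011010. Highest set bit at position 6

6


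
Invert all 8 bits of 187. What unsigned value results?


187 ^ 255 = 68

68


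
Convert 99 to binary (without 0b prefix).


99 = 1100011 in binary

1100011


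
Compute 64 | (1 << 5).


64 | (1 << 5) = 64 | 32 = 96

96


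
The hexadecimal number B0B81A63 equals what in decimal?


B0B81A63 hex = 2964855395 decimal

2964855395


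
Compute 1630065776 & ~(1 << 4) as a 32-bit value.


1630065776 & ~(1 << 4) = 1630065760

1630065760


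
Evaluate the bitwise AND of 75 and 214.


0b1001011 & 0b11010110 = 0b1000010 = 66

66


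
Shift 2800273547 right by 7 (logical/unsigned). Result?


0b10100110111010001100100010001011 >> 7 = 0b1010011011101000110010001 = 21877137

21877137


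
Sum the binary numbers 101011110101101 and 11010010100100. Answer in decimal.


101011110101101 + 11010010100100 = 1000110001010001 = 35921

35921


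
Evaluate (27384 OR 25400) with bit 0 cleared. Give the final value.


Step 1: 27384 | 25400 = 27640
Step 2: 27640 & ~(1 << 0) = 27640

27640


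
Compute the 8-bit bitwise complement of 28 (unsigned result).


~0b11100 = 0b11100011 = 227 (8-bit unsigned)

227


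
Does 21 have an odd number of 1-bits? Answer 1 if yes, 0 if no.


0b10101 has 3 ones => parity 1

1


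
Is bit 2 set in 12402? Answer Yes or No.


0b11000001110010, bit 2 = 0. No

No


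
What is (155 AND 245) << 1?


Step 1: 155 & 245 = 145
Step 2: 145 << 1 = 290

290


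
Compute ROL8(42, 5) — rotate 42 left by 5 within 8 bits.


Rotate 0b101010 left by 5 (8-bit) = 0b1000101 = 69

69


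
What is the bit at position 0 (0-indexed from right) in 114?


0b1110010, position 0 = 0

0


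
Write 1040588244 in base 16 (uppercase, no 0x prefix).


1040588244 = 3E061DD4 hex

3E061DD4


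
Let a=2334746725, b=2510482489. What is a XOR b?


2334746725 ^ 2510482489 = 512459868

512459868


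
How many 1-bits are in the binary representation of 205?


0b11001101 has 5 set bits

5


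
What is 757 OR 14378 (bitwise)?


0b1011110101 | 0b11100000101010 = 0b11101011111111 = 15103

15103


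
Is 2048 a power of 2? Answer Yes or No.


0b100000000000. Only one bit set => Yes

Yes


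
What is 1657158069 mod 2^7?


1657158069 & 127 = 53

53


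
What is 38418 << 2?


0b1001011000010010 << 2 = 0b100101100001001000 = 153672

153672


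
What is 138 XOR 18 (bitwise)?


0b10001010 ^ 0b10010 = 0b10011000 = 152

152


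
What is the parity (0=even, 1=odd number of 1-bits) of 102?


0b1100110 has 4 ones => parity 0

0


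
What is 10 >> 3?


0b1010 >> 3 = 0b1 = 1

1


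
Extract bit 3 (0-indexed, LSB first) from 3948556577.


0b11101011010110100011000100100001, position 3 = 0

0


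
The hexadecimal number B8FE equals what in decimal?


B8FE hex = 47358 decimal

47358


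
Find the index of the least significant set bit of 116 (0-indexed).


0b1110100. Lowest set bit at position 2

2


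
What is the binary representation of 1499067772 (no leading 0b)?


1499067772 = 1011001010110011111010101111100 in binary

1011001010110011111010101111100


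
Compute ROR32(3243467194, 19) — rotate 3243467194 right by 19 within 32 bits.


Rotate 0b11000001010100110110000110111010 right by 19 (32-bit) = 0b1101100001101110101100000101010 = 1815566378

1815566378


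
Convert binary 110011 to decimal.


110011 in decimal = 51

51


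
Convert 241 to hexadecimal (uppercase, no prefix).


241 = F1 hex

F1


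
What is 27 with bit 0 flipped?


27 ^ (1 << 0) = 27 ^ 1 = 26

26


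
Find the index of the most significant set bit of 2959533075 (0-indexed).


0b10110000011001101110010000010011. Highest set bit at position 31

31


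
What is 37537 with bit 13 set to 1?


37537 | (1 << 13) = 37537 | 8192 = 45729

45729


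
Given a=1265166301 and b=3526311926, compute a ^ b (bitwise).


1265166301 ^ 3526311926 = 2571622443

2571622443


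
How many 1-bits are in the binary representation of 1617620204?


0b1100000011010101110110011101100 has 16 set bits

16


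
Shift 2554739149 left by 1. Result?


0b10011000010001100011100111001101 << 1 = 0b100110000100011000111001110011010 = 5109478298

5109478298


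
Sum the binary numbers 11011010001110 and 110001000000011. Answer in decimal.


11011010001110 + 110001000000011 = 1001100010010001 = 39057

39057


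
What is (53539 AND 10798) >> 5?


Step 1: 53539 & 10798 = 34
Step 2: 34 >> 5 = 1

1


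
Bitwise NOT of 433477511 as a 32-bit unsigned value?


~0b11001110101100101011110000111 = 0b11100110001010011010100001111000 = 3861489784 (32-bit unsigned)

3861489784


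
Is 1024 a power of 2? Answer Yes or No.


0b10000000000. Only one bit set => Yes

Yes


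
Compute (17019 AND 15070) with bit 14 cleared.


Step 1: 17019 & 15070 = 602
Step 2: 602 & ~(1 << 14) = 602

602


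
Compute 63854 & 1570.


0b1111100101101110 & 0b11000100010 = 0b100010 = 34

34


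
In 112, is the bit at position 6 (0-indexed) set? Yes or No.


0b1110000, bit 6 = 1. Yes

Yes


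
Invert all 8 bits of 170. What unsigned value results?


170 ^ 255 = 85

85
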